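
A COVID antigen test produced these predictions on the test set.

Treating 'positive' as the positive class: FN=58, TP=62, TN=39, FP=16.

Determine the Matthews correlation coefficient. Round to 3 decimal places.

MCC = (TP·TN − FP·FN) / √((TP+FP)(TP+FN)(TN+FP)(TN+FN))
Numerator = 62·39 − 16·58 = 1490
Denominator = √(78·120·55·97) = √49935600 = 7066.5126
MCC = 1490 / 7066.5126 = 0.211

0.211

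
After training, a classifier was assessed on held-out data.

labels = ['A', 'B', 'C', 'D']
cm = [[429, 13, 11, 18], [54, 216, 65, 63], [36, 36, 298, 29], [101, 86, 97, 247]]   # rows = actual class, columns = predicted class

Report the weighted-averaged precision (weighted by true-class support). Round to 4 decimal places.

Per-class precision (TP/(TP+FP)):
  A: TP=429, FP=54+36+101=191 → 429/620 = 0.69194
  B: TP=216, FP=13+36+86=135 → 216/351 = 0.61538
  C: TP=298, FP=11+65+97=173 → 298/471 = 0.63270
  D: TP=247, FP=18+63+29=110 → 247/357 = 0.69188
Weighted-precision = Σ (supportᵢ/N)·precisionᵢ with N=1799: (471/1799)·0.69194 + (398/1799)·0.61538 + (399/1799)·0.63270 + (531/1799)·0.69188 = 0.6618

0.6618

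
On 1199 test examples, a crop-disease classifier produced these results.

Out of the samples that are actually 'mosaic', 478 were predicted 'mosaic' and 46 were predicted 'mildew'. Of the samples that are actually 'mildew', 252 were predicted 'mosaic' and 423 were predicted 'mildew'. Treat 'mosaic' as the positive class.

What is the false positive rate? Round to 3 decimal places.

0.373

FPR = FP/(FP+TN) = 252/(252+423) = 0.373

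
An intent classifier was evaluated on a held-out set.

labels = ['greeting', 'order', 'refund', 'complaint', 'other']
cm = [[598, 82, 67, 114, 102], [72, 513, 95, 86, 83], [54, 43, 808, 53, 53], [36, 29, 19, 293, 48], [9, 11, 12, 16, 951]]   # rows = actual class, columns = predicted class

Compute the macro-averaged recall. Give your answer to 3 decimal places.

Per-class recall (TP/(TP+FN)):
  greeting: TP=598, FN=82+67+114+102=365 → 598/963 = 0.6210
  order: TP=513, FN=72+95+86+83=336 → 513/849 = 0.6042
  refund: TP=808, FN=54+43+53+53=203 → 808/1011 = 0.7992
  complaint: TP=293, FN=36+29+19+48=132 → 293/425 = 0.6894
  other: TP=951, FN=9+11+12+16=48 → 951/999 = 0.9520
Macro-recall = mean = (0.6210 + 0.6042 + 0.7992 + 0.6894 + 0.9520) / 5 = 0.733

0.733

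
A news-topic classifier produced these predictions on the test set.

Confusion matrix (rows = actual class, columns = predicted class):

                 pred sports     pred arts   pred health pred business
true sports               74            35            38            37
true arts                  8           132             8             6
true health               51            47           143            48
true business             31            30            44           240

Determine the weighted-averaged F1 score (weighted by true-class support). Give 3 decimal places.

0.601

Per-class F1 score (2·TP/(2·TP+FP+FN)):
  sports: TP=74, FP=8+51+31=90, FN=35+38+37=110 → 148/348 = 0.4253
  arts: TP=132, FP=35+47+30=112, FN=8+8+6=22 → 264/398 = 0.6633
  health: TP=143, FP=38+8+44=90, FN=51+47+48=146 → 286/522 = 0.5479
  business: TP=240, FP=37+6+48=91, FN=31+30+44=105 → 480/676 = 0.7101
Weighted-F1 score = Σ (supportᵢ/N)·F1 scoreᵢ with N=972: (184/972)·0.4253 + (154/972)·0.6633 + (289/972)·0.5479 + (345/972)·0.7101 = 0.601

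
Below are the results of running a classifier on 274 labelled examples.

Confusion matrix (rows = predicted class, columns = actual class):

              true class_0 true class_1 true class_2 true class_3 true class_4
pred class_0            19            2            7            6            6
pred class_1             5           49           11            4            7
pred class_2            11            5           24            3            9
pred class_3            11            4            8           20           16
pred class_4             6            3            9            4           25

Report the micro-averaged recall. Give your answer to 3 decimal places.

Micro-averaging pools counts across classes: ΣTP=137, ΣFP=137, ΣFN=137.
Micro-recall = TP/(TP+FN) on pooled counts = 0.500 (equals overall accuracy in single-label multiclass).

0.500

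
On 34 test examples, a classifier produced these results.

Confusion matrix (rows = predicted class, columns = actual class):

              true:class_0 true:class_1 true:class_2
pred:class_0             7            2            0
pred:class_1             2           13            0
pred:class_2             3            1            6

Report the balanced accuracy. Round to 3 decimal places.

0.799

Balanced accuracy = mean of per-class recall.
  class_0: recall = 7/12 = 0.5833
  class_1: recall = 13/16 = 0.8125
  class_2: recall = 6/6 = 1.0000
Mean = (0.5833 + 0.8125 + 1.0000) / 3 = 0.799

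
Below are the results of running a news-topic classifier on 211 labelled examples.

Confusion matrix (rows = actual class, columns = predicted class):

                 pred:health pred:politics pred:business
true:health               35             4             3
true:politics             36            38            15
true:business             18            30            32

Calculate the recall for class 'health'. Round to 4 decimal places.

0.8333

Take TP from the diagonal, FP from the rest of the 'health' prediction marginal, FN from the rest of the 'health' actual marginal.
recall = TP/(TP+FN).
health: TP=35, FN=4+3=7 → 35/42 = 0.83333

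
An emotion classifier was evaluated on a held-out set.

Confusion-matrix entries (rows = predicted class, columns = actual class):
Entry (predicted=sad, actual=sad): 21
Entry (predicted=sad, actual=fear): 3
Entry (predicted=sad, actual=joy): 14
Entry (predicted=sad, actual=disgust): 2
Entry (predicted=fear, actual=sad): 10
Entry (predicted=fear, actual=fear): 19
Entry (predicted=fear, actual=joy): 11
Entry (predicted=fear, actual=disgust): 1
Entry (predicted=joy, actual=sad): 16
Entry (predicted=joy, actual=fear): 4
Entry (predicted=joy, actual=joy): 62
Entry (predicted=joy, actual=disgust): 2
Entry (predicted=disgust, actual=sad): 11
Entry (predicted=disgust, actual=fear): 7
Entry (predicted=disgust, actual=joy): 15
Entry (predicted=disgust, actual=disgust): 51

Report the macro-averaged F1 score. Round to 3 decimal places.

Per-class F1 score (2·TP/(2·TP+FP+FN)):
  sad: TP=21, FP=3+14+2=19, FN=10+16+11=37 → 42/98 = 0.4286
  fear: TP=19, FP=10+11+1=22, FN=3+4+7=14 → 38/74 = 0.5135
  joy: TP=62, FP=16+4+2=22, FN=14+11+15=40 → 124/186 = 0.6667
  disgust: TP=51, FP=11+7+15=33, FN=2+1+2=5 → 102/140 = 0.7286
Macro-F1 score = mean = (0.4286 + 0.5135 + 0.6667 + 0.7286) / 4 = 0.584

0.584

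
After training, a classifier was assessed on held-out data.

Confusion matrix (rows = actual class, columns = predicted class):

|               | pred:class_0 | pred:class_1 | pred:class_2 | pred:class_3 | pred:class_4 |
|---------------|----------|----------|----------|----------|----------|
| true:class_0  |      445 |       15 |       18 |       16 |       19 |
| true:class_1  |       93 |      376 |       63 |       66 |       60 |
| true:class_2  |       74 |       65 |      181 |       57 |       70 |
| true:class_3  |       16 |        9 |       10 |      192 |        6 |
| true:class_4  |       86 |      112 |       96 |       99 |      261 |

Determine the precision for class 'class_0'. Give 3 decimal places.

0.623

One-vs-rest for 'class_0': TP = diagonal; FP = other classes predicted 'class_0'; FN = 'class_0' predicted as other.
precision = TP/(TP+FP).
class_0: TP=445, FP=93+74+16+86=269 → 445/714 = 0.6232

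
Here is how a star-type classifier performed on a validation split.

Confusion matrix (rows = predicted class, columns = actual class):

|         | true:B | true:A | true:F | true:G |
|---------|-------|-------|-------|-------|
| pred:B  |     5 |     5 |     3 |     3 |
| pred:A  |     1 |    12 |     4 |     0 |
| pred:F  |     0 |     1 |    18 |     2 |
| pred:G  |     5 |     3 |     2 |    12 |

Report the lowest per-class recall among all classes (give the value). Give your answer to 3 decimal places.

0.455

Per-class recall (TP/(TP+FN)):
  B: TP=5, FN=1+0+5=6 → 5/11 = 0.4545
  A: TP=12, FN=5+1+3=9 → 12/21 = 0.5714
  F: TP=18, FN=3+4+2=9 → 18/27 = 0.6667
  G: TP=12, FN=3+0+2=5 → 12/17 = 0.7059
Lowest is class 'B' with recall = 0.455.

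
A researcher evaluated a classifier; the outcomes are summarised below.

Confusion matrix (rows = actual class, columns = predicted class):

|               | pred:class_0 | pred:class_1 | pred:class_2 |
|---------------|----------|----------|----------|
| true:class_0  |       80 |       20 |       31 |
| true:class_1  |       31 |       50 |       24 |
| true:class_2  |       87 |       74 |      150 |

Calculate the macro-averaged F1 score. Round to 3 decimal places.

0.490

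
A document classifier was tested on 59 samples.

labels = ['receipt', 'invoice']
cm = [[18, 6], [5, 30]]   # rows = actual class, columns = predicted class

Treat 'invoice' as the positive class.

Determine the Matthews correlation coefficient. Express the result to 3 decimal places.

0.612

MCC = (TP·TN − FP·FN) / √((TP+FP)(TP+FN)(TN+FP)(TN+FN))
Numerator = 30·18 − 6·5 = 510
Denominator = √(36·35·24·23) = √695520 = 833.9784
MCC = 510 / 833.9784 = 0.612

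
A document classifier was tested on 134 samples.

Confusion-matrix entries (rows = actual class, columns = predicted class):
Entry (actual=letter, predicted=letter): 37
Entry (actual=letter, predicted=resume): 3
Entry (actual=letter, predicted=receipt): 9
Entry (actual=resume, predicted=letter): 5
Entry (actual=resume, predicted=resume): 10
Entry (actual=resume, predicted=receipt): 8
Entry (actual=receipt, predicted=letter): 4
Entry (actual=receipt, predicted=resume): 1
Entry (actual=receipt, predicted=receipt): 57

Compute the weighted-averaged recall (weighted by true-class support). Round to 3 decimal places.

0.776

Per-class recall (TP/(TP+FN)):
  letter: TP=37, FN=3+9=12 → 37/49 = 0.7551
  resume: TP=10, FN=5+8=13 → 10/23 = 0.4348
  receipt: TP=57, FN=4+1=5 → 57/62 = 0.9194
Weighted-recall = Σ (supportᵢ/N)·recallᵢ with N=134: (49/134)·0.7551 + (23/134)·0.4348 + (62/134)·0.9194 = 0.776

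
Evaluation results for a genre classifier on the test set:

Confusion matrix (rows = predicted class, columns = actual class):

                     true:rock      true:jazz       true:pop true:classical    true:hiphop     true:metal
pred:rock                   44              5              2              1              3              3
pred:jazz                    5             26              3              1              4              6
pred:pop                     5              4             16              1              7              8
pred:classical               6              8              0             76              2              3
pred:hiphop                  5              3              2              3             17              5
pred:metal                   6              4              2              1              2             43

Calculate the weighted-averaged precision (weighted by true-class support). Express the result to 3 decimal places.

0.682

Per-class precision (TP/(TP+FP)):
  rock: TP=44, FP=5+2+1+3+3=14 → 44/58 = 0.7586
  jazz: TP=26, FP=5+3+1+4+6=19 → 26/45 = 0.5778
  pop: TP=16, FP=5+4+1+7+8=25 → 16/41 = 0.3902
  classical: TP=76, FP=6+8+0+2+3=19 → 76/95 = 0.8000
  hiphop: TP=17, FP=5+3+2+3+5=18 → 17/35 = 0.4857
  metal: TP=43, FP=6+4+2+1+2=15 → 43/58 = 0.7414
Weighted-precision = Σ (supportᵢ/N)·precisionᵢ with N=332: (71/332)·0.7586 + (50/332)·0.5778 + (25/332)·0.3902 + (83/332)·0.8000 + (35/332)·0.4857 + (68/332)·0.7414 = 0.682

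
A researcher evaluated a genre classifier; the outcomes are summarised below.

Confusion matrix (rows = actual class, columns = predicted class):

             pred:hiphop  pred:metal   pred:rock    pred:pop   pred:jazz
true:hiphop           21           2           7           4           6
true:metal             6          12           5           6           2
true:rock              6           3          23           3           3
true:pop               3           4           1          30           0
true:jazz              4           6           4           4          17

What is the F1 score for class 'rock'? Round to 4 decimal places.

Treat 'rock' as positive and all other classes as negative.
F1 score = 2·TP/(2·TP+FP+FN).
rock: TP=23, FP=7+5+1+4=17, FN=6+3+3+3=15 → 46/78 = 0.58974

0.5897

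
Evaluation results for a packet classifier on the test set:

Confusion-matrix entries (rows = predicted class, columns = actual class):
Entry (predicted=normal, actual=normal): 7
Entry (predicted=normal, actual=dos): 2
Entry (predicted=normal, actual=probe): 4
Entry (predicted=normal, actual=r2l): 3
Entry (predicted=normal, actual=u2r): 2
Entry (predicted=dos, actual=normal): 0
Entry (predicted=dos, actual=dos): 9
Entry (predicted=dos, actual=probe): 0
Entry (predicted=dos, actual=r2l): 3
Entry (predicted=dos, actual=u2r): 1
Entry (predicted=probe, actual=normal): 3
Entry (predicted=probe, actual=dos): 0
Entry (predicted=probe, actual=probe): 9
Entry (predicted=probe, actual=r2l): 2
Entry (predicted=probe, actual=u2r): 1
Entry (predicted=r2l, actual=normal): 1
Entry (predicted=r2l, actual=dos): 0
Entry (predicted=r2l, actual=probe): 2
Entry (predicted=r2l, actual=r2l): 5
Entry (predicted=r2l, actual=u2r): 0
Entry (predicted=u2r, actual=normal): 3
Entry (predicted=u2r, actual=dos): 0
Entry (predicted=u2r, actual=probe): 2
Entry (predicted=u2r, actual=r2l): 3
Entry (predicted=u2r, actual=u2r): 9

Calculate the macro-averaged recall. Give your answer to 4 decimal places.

0.5705

Per-class recall (TP/(TP+FN)):
  normal: TP=7, FN=0+3+1+3=7 → 7/14 = 0.50000
  dos: TP=9, FN=2+0+0+0=2 → 9/11 = 0.81818
  probe: TP=9, FN=4+0+2+2=8 → 9/17 = 0.52941
  r2l: TP=5, FN=3+3+2+3=11 → 5/16 = 0.31250
  u2r: TP=9, FN=2+1+1+0=4 → 9/13 = 0.69231
Macro-recall = mean = (0.50000 + 0.81818 + 0.52941 + 0.31250 + 0.69231) / 5 = 0.5705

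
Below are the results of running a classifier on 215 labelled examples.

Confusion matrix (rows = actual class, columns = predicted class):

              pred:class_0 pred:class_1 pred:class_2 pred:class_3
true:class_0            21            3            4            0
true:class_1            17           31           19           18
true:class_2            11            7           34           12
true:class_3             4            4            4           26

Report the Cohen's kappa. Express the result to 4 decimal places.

0.3652

Observed agreement pₒ = trace/N = 112/215 = 0.52093
Expected agreement pₑ = Σ (rowᵢ·colᵢ)/N² = (28·53 + 85·45 + 64·61 + 38·56)/215² = 0.24534
κ = (pₒ − pₑ)/(1 − pₑ) = (0.52093 − 0.24534)/(1 − 0.24534) = 0.3652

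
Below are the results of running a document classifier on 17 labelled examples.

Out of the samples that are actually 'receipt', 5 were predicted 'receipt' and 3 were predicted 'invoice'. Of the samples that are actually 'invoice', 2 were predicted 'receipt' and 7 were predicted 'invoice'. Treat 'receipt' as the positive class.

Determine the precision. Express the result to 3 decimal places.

Precision = TP/(TP+FP) = 5/(5+2) = 5/7 = 0.714

0.714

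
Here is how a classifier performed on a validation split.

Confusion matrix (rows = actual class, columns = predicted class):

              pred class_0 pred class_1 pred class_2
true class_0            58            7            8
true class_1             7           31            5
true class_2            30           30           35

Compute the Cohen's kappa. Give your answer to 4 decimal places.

Observed agreement pₒ = trace/N = 124/211 = 0.58768
Expected agreement pₑ = Σ (rowᵢ·colᵢ)/N² = (73·95 + 43·68 + 95·48)/211² = 0.32387
κ = (pₒ − pₑ)/(1 − pₑ) = (0.58768 − 0.32387)/(1 − 0.32387) = 0.3902

0.3902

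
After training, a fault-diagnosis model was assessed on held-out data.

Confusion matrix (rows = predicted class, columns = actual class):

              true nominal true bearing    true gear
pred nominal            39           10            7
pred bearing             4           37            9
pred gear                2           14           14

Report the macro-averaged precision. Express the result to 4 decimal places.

0.6344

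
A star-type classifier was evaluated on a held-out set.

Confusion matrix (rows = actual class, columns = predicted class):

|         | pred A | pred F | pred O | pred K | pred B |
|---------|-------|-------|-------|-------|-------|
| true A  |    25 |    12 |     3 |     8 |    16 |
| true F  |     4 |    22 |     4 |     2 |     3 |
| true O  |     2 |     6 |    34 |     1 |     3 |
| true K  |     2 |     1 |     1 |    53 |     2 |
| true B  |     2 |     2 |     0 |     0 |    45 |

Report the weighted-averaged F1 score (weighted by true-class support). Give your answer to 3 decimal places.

Per-class F1 score (2·TP/(2·TP+FP+FN)):
  A: TP=25, FP=4+2+2+2=10, FN=12+3+8+16=39 → 50/99 = 0.5051
  F: TP=22, FP=12+6+1+2=21, FN=4+4+2+3=13 → 44/78 = 0.5641
  O: TP=34, FP=3+4+1+0=8, FN=2+6+1+3=12 → 68/88 = 0.7727
  K: TP=53, FP=8+2+1+0=11, FN=2+1+1+2=6 → 106/123 = 0.8618
  B: TP=45, FP=16+3+3+2=24, FN=2+2+0+0=4 → 90/118 = 0.7627
Weighted-F1 score = Σ (supportᵢ/N)·F1 scoreᵢ with N=253: (64/253)·0.5051 + (35/253)·0.5641 + (46/253)·0.7727 + (59/253)·0.8618 + (49/253)·0.7627 = 0.695

0.695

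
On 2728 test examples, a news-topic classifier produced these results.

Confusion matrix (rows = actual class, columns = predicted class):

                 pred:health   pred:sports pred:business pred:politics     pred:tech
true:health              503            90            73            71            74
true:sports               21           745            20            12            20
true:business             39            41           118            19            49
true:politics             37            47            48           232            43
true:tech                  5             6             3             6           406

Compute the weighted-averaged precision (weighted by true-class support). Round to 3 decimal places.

0.740

Per-class precision (TP/(TP+FP)):
  health: TP=503, FP=21+39+37+5=102 → 503/605 = 0.8314
  sports: TP=745, FP=90+41+47+6=184 → 745/929 = 0.8019
  business: TP=118, FP=73+20+48+3=144 → 118/262 = 0.4504
  politics: TP=232, FP=71+12+19+6=108 → 232/340 = 0.6824
  tech: TP=406, FP=74+20+49+43=186 → 406/592 = 0.6858
Weighted-precision = Σ (supportᵢ/N)·precisionᵢ with N=2728: (811/2728)·0.8314 + (818/2728)·0.8019 + (266/2728)·0.4504 + (407/2728)·0.6824 + (426/2728)·0.6858 = 0.740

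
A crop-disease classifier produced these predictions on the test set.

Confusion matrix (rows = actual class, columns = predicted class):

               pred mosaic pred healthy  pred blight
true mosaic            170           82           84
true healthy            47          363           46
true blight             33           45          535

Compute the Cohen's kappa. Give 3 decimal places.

Observed agreement pₒ = trace/N = 1068/1405 = 0.7601
Expected agreement pₑ = Σ (rowᵢ·colᵢ)/N² = (336·250 + 456·490 + 613·665)/1405² = 0.3622
κ = (pₒ − pₑ)/(1 − pₑ) = (0.7601 − 0.3622)/(1 − 0.3622) = 0.624

0.624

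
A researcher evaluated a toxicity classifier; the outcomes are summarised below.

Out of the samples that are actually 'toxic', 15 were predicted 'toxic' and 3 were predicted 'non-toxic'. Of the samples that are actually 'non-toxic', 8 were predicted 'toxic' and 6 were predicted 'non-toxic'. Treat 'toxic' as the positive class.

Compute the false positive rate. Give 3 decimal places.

FPR = FP/(FP+TN) = 8/(8+6) = 0.571

0.571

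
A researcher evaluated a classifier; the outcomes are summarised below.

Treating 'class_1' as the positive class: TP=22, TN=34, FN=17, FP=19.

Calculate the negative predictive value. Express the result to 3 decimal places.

0.667

NPV = TN/(TN+FN) = 34/(34+17) = 0.667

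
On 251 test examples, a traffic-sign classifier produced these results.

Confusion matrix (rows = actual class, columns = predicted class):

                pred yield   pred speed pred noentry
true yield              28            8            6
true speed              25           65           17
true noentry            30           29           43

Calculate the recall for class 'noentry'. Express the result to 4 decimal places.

0.4216

Take TP from the diagonal, FP from the rest of the 'noentry' prediction marginal, FN from the rest of the 'noentry' actual marginal.
recall = TP/(TP+FN).
noentry: TP=43, FN=30+29=59 → 43/102 = 0.42157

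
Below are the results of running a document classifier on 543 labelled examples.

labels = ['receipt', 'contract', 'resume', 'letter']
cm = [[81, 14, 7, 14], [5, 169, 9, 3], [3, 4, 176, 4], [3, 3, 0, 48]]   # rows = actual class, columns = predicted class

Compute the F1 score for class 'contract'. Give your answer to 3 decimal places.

0.899

F1 score = 2·TP/(2·TP+FP+FN).
contract: TP=169, FP=14+4+3=21, FN=5+9+3=17 → 338/376 = 0.8989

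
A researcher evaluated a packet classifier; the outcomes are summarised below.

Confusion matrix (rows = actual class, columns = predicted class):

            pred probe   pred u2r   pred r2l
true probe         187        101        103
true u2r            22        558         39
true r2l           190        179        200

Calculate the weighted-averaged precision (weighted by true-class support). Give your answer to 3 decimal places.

0.588

Per-class precision (TP/(TP+FP)):
  probe: TP=187, FP=22+190=212 → 187/399 = 0.4687
  u2r: TP=558, FP=101+179=280 → 558/838 = 0.6659
  r2l: TP=200, FP=103+39=142 → 200/342 = 0.5848
Weighted-precision = Σ (supportᵢ/N)·precisionᵢ with N=1579: (391/1579)·0.4687 + (619/1579)·0.6659 + (569/1579)·0.5848 = 0.588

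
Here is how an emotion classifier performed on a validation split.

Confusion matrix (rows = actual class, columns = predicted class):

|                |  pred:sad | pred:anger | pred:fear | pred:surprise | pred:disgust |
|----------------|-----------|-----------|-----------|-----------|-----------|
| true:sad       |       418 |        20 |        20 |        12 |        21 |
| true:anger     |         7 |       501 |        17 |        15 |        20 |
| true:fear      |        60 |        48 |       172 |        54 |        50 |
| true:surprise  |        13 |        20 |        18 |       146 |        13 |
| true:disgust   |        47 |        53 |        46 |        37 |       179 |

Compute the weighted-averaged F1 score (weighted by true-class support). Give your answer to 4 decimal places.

Per-class F1 score (2·TP/(2·TP+FP+FN)):
  sad: TP=418, FP=7+60+13+47=127, FN=20+20+12+21=73 → 836/1036 = 0.80695
  anger: TP=501, FP=20+48+20+53=141, FN=7+17+15+20=59 → 1002/1202 = 0.83361
  fear: TP=172, FP=20+17+18+46=101, FN=60+48+54+50=212 → 344/657 = 0.52359
  surprise: TP=146, FP=12+15+54+37=118, FN=13+20+18+13=64 → 292/474 = 0.61603
  disgust: TP=179, FP=21+20+50+13=104, FN=47+53+46+37=183 → 358/645 = 0.55504
Weighted-F1 score = Σ (supportᵢ/N)·F1 scoreᵢ with N=2007: (491/2007)·0.80695 + (560/2007)·0.83361 + (384/2007)·0.52359 + (210/2007)·0.61603 + (362/2007)·0.55504 = 0.6948

0.6948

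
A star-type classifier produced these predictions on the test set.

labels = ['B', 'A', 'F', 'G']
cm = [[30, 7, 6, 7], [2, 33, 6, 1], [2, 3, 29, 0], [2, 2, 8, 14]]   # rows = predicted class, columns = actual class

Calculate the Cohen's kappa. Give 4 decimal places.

Observed agreement pₒ = trace/N = 106/152 = 0.69737
Expected agreement pₑ = Σ (rowᵢ·colᵢ)/N² = (36·50 + 45·42 + 49·34 + 22·26)/152² = 0.25658
κ = (pₒ − pₑ)/(1 − pₑ) = (0.69737 − 0.25658)/(1 − 0.25658) = 0.5929

0.5929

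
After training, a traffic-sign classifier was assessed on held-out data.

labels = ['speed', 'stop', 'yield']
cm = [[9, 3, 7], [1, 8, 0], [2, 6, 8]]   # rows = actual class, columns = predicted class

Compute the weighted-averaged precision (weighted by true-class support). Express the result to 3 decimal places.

0.614

Per-class precision (TP/(TP+FP)):
  speed: TP=9, FP=1+2=3 → 9/12 = 0.7500
  stop: TP=8, FP=3+6=9 → 8/17 = 0.4706
  yield: TP=8, FP=7+0=7 → 8/15 = 0.5333
Weighted-precision = Σ (supportᵢ/N)·precisionᵢ with N=44: (19/44)·0.7500 + (9/44)·0.4706 + (16/44)·0.5333 = 0.614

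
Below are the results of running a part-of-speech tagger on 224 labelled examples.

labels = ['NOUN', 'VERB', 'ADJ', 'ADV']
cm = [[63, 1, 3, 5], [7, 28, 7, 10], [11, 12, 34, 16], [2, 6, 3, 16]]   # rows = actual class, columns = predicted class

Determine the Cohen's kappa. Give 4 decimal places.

Observed agreement pₒ = trace/N = 141/224 = 0.62946
Expected agreement pₑ = Σ (rowᵢ·colᵢ)/N² = (72·83 + 52·47 + 73·47 + 27·47)/224² = 0.26148
κ = (pₒ − pₑ)/(1 − pₑ) = (0.62946 − 0.26148)/(1 − 0.26148) = 0.4983

0.4983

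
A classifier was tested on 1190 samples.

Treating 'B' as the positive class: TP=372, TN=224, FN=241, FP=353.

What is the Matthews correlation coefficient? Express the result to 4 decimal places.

-0.0051

MCC = (TP·TN − FP·FN) / √((TP+FP)(TP+FN)(TN+FP)(TN+FN))
Numerator = 372·224 − 353·241 = -1745
Denominator = √(725·613·577·465) = √119241449625 = 345313.5526
MCC = -1745 / 345313.5526 = -0.0051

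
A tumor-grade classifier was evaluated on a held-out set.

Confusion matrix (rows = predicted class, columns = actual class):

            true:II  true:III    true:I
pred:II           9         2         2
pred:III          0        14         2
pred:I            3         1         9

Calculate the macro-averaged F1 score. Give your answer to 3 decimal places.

0.754

Per-class F1 score (2·TP/(2·TP+FP+FN)):
  II: TP=9, FP=2+2=4, FN=0+3=3 → 18/25 = 0.7200
  III: TP=14, FP=0+2=2, FN=2+1=3 → 28/33 = 0.8485
  I: TP=9, FP=3+1=4, FN=2+2=4 → 18/26 = 0.6923
Macro-F1 score = mean = (0.7200 + 0.8485 + 0.6923) / 3 = 0.754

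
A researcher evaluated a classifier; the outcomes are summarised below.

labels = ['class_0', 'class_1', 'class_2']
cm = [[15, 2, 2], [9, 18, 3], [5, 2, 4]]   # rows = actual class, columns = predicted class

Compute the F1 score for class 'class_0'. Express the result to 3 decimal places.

One-vs-rest for 'class_0': TP = diagonal; FP = other classes predicted 'class_0'; FN = 'class_0' predicted as other.
F1 score = 2·TP/(2·TP+FP+FN).
class_0: TP=15, FP=9+5=14, FN=2+2=4 → 30/48 = 0.6250

0.625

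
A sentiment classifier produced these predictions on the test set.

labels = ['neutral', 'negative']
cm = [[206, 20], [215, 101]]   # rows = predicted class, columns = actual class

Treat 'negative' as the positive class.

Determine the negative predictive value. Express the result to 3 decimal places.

NPV = TN/(TN+FN) = 206/(206+20) = 0.912

0.912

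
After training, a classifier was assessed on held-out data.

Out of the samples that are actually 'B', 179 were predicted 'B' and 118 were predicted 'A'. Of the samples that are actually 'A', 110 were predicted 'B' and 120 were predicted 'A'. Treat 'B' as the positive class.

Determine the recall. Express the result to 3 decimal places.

Recall = TP/(TP+FN) = 179/(179+118) = 179/297 = 0.603

0.603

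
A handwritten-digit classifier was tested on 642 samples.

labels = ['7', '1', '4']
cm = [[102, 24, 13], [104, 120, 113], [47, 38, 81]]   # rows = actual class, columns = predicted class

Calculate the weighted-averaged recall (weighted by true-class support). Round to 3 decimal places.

Per-class recall (TP/(TP+FN)):
  7: TP=102, FN=24+13=37 → 102/139 = 0.7338
  1: TP=120, FN=104+113=217 → 120/337 = 0.3561
  4: TP=81, FN=47+38=85 → 81/166 = 0.4880
Weighted-recall = Σ (supportᵢ/N)·recallᵢ with N=642: (139/642)·0.7338 + (337/642)·0.3561 + (166/642)·0.4880 = 0.472

0.472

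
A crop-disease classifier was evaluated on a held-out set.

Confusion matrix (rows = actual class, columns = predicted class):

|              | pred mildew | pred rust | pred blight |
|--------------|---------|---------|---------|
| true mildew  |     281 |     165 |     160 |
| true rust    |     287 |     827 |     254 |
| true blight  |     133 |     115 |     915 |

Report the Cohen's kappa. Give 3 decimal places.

0.450

Observed agreement pₒ = trace/N = 2023/3137 = 0.6449
Expected agreement pₑ = Σ (rowᵢ·colᵢ)/N² = (606·701 + 1368·1107 + 1163·1329)/3137² = 0.3541
κ = (pₒ − pₑ)/(1 − pₑ) = (0.6449 − 0.3541)/(1 − 0.3541) = 0.450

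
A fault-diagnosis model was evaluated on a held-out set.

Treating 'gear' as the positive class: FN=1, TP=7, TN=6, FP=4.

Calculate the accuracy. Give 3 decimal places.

0.722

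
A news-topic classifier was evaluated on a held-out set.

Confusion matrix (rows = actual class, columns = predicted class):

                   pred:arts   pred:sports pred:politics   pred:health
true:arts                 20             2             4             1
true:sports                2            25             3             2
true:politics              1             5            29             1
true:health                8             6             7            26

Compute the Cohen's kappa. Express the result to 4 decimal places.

Observed agreement pₒ = trace/N = 100/142 = 0.70423
Expected agreement pₑ = Σ (rowᵢ·colᵢ)/N² = (27·31 + 32·38 + 36·43 + 47·30)/142² = 0.24851
κ = (pₒ − pₑ)/(1 − pₑ) = (0.70423 − 0.24851)/(1 − 0.24851) = 0.6064

0.6064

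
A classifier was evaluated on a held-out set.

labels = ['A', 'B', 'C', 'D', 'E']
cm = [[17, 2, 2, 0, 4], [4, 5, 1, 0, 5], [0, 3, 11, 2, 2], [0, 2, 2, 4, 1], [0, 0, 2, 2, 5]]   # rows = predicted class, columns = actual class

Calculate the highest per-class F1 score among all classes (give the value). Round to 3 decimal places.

0.739

Per-class F1 score (2·TP/(2·TP+FP+FN)):
  A: TP=17, FP=2+2+0+4=8, FN=4+0+0+0=4 → 34/46 = 0.7391
  B: TP=5, FP=4+1+0+5=10, FN=2+3+2+0=7 → 10/27 = 0.3704
  C: TP=11, FP=0+3+2+2=7, FN=2+1+2+2=7 → 22/36 = 0.6111
  D: TP=4, FP=0+2+2+1=5, FN=0+0+2+2=4 → 8/17 = 0.4706
  E: TP=5, FP=0+0+2+2=4, FN=4+5+2+1=12 → 10/26 = 0.3846
Highest is class 'A' with F1 score = 0.739.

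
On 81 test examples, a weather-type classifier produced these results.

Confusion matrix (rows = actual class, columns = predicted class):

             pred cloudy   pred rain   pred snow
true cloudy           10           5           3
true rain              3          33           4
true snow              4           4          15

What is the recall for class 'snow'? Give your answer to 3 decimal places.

One-vs-rest for 'snow': TP = diagonal; FP = other classes predicted 'snow'; FN = 'snow' predicted as other.
recall = TP/(TP+FN).
snow: TP=15, FN=4+4=8 → 15/23 = 0.6522

0.652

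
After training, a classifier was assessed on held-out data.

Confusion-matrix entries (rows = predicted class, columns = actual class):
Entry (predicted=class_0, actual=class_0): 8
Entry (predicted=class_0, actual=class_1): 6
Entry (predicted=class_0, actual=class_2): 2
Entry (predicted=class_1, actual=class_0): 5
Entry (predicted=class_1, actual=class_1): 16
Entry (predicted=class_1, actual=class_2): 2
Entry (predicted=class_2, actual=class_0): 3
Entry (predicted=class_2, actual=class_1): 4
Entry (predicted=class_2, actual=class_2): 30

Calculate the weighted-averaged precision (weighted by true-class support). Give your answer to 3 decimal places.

Per-class precision (TP/(TP+FP)):
  class_0: TP=8, FP=6+2=8 → 8/16 = 0.5000
  class_1: TP=16, FP=5+2=7 → 16/23 = 0.6957
  class_2: TP=30, FP=3+4=7 → 30/37 = 0.8108
Weighted-precision = Σ (supportᵢ/N)·precisionᵢ with N=76: (16/76)·0.5000 + (26/76)·0.6957 + (34/76)·0.8108 = 0.706

0.706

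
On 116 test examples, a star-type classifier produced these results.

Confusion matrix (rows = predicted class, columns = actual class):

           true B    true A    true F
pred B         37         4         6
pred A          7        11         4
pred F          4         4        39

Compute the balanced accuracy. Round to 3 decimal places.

0.715

Balanced accuracy = mean of per-class recall.
  B: recall = 37/48 = 0.7708
  A: recall = 11/19 = 0.5789
  F: recall = 39/49 = 0.7959
Mean = (0.7708 + 0.5789 + 0.7959) / 3 = 0.715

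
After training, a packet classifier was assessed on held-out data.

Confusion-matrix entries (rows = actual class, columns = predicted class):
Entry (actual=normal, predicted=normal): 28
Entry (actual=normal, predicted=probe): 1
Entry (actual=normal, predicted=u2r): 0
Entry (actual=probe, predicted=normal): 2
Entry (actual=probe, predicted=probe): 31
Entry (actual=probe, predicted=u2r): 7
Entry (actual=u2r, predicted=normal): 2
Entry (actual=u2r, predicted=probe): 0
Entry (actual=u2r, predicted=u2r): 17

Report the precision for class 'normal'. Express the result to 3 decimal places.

One-vs-rest for 'normal': TP = diagonal; FP = other classes predicted 'normal'; FN = 'normal' predicted as other.
precision = TP/(TP+FP).
normal: TP=28, FP=2+2=4 → 28/32 = 0.8750

0.875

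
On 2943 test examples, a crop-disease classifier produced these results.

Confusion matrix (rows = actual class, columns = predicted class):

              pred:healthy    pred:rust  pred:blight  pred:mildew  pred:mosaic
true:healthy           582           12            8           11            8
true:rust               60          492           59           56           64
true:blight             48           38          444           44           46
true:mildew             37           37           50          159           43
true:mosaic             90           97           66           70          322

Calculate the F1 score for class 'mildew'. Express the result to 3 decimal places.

Treat 'mildew' as positive and all other classes as negative.
F1 score = 2·TP/(2·TP+FP+FN).
mildew: TP=159, FP=11+56+44+70=181, FN=37+37+50+43=167 → 318/666 = 0.4775

0.477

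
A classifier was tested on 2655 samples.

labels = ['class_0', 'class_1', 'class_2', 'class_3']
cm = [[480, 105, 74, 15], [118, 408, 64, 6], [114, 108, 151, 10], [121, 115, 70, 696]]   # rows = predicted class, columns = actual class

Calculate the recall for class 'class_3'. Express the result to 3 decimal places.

0.957

One-vs-rest for 'class_3': TP = diagonal; FP = other classes predicted 'class_3'; FN = 'class_3' predicted as other.
recall = TP/(TP+FN).
class_3: TP=696, FN=15+6+10=31 → 696/727 = 0.9574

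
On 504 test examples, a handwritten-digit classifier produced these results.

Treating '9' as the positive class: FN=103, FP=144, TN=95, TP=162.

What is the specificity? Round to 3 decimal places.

Specificity = TN/(TN+FP) = 95/(95+144) = 0.397

0.397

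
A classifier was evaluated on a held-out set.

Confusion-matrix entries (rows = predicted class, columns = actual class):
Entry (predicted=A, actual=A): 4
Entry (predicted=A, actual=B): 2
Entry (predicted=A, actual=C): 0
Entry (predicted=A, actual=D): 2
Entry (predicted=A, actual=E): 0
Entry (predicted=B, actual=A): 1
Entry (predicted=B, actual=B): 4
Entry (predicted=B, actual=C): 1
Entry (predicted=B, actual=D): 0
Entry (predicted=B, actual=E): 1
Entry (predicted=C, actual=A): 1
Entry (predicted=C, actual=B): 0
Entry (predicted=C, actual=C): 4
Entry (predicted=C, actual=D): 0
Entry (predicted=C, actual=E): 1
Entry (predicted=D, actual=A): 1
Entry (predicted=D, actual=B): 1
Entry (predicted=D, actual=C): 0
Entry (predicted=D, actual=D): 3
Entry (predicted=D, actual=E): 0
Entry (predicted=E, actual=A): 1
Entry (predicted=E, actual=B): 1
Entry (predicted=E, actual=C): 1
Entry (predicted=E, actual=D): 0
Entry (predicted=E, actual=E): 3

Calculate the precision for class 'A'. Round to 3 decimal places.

0.500

Take TP from the diagonal, FP from the rest of the 'A' prediction marginal, FN from the rest of the 'A' actual marginal.
precision = TP/(TP+FP).
A: TP=4, FP=2+0+2+0=4 → 4/8 = 0.5000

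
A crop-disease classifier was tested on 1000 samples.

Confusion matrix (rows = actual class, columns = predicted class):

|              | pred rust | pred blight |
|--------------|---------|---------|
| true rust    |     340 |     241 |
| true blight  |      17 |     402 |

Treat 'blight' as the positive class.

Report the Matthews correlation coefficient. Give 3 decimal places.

MCC = (TP·TN − FP·FN) / √((TP+FP)(TP+FN)(TN+FP)(TN+FN))
Numerator = 402·340 − 241·17 = 132583
Denominator = √(643·419·581·357) = √55881665889 = 236393.0327
MCC = 132583 / 236393.0327 = 0.561

0.561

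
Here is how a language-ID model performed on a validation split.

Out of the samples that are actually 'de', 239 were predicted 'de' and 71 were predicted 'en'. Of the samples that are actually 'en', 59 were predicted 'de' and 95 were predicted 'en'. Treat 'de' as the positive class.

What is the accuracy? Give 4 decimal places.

0.7198

Accuracy = (TP+TN)/N = (239+95)/464 = 0.7198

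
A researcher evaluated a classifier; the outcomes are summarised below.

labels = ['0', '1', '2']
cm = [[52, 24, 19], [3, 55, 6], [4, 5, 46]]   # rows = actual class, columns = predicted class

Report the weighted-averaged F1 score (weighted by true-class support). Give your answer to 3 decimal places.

Per-class F1 score (2·TP/(2·TP+FP+FN)):
  0: TP=52, FP=3+4=7, FN=24+19=43 → 104/154 = 0.6753
  1: TP=55, FP=24+5=29, FN=3+6=9 → 110/148 = 0.7432
  2: TP=46, FP=19+6=25, FN=4+5=9 → 92/126 = 0.7302
Weighted-F1 score = Σ (supportᵢ/N)·F1 scoreᵢ with N=214: (95/214)·0.6753 + (64/214)·0.7432 + (55/214)·0.7302 = 0.710

0.710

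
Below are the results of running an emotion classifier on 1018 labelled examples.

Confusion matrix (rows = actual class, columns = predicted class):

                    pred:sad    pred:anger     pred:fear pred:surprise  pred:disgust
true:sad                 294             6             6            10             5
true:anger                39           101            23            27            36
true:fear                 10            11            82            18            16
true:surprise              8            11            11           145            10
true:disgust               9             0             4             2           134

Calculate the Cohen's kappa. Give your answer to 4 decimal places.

0.6695

Observed agreement pₒ = trace/N = 756/1018 = 0.74263
Expected agreement pₑ = Σ (rowᵢ·colᵢ)/N² = (321·360 + 226·129 + 137·126 + 185·202 + 149·201)/1018² = 0.22126
κ = (pₒ − pₑ)/(1 − pₑ) = (0.74263 − 0.22126)/(1 − 0.22126) = 0.6695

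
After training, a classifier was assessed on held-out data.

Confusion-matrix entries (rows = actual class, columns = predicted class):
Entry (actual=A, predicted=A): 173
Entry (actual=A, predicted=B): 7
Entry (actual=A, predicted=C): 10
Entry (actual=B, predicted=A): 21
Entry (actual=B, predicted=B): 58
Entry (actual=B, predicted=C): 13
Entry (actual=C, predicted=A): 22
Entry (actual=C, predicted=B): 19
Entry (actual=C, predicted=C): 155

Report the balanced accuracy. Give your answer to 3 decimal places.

0.777

Balanced accuracy = mean of per-class recall.
  A: recall = 173/190 = 0.9105
  B: recall = 58/92 = 0.6304
  C: recall = 155/196 = 0.7908
Mean = (0.9105 + 0.6304 + 0.7908) / 3 = 0.777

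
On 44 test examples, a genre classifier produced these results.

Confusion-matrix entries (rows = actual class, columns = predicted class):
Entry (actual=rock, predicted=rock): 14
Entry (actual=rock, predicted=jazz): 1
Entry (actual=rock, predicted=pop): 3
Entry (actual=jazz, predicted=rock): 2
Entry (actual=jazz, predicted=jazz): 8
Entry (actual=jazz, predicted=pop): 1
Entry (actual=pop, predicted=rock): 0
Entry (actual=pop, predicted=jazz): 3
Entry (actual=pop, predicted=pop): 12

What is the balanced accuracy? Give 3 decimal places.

Balanced accuracy = mean of per-class recall.
  rock: recall = 14/18 = 0.7778
  jazz: recall = 8/11 = 0.7273
  pop: recall = 12/15 = 0.8000
Mean = (0.7778 + 0.7273 + 0.8000) / 3 = 0.768

0.768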